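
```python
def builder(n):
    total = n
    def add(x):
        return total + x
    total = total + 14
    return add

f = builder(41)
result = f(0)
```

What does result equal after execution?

Step 1: builder(41) sets total = 41, then total = 41 + 14 = 55.
Step 2: Closures capture by reference, so add sees total = 55.
Step 3: f(0) returns 55 + 0 = 55

The answer is 55.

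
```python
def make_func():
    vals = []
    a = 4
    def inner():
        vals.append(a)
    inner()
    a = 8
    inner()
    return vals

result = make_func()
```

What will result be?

Step 1: a = 4. inner() appends current a to vals.
Step 2: First inner(): appends 4. Then a = 8.
Step 3: Second inner(): appends 8 (closure sees updated a). result = [4, 8]

The answer is [4, 8].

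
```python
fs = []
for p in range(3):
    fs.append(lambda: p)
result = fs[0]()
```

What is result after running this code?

Step 1: The loop creates 3 lambdas, all referencing the same variable p.
Step 2: After the loop, p = 2 (final value).
Step 3: fs[0]() looks up p at call time and finds 2. This is the late binding gotcha. result = 2

The answer is 2.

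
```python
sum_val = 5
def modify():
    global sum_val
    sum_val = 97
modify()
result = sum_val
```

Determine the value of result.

Step 1: sum_val = 5 globally.
Step 2: modify() declares global sum_val and sets it to 97.
Step 3: After modify(), global sum_val = 97. result = 97

The answer is 97.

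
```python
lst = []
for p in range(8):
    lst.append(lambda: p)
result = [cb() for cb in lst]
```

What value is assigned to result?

Step 1: All 8 lambdas share the same variable p.
Step 2: After the loop, p = 7.
Step 3: Each call returns 7. result = [7, 7, 7, 7, 7, 7, 7, 7]

The answer is [7, 7, 7, 7, 7, 7, 7, 7].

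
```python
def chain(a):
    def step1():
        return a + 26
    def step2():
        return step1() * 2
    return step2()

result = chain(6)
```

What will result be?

Step 1: chain(6) captures a = 6.
Step 2: step2() calls step1() which returns 6 + 26 = 32.
Step 3: step2() returns 32 * 2 = 64

The answer is 64.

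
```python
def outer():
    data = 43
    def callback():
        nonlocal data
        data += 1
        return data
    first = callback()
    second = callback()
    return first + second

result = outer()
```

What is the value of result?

Step 1: data starts at 43.
Step 2: First call: data = 43 + 1 = 44, returns 44.
Step 3: Second call: data = 44 + 1 = 45, returns 45.
Step 4: result = 44 + 45 = 89

The answer is 89.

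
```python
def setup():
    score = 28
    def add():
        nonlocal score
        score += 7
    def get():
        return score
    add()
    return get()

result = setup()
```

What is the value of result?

Step 1: score = 28. add() modifies it via nonlocal, get() reads it.
Step 2: add() makes score = 28 + 7 = 35.
Step 3: get() returns 35. result = 35

The answer is 35.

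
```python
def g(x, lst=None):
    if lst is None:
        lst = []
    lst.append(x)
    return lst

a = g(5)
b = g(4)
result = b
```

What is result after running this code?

Step 1: None default with guard creates a NEW list each call.
Step 2: a = [5] (fresh list). b = [4] (another fresh list).
Step 3: result = [4] (this is the fix for mutable default)

The answer is [4].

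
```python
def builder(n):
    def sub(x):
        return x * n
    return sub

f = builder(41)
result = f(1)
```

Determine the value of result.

Step 1: builder(41) creates a closure capturing n = 41.
Step 2: f(1) computes 1 * 41 = 41.
Step 3: result = 41

The answer is 41.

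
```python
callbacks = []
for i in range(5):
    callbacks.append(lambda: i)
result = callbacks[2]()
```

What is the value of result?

Step 1: The loop creates 5 lambdas, all referencing the same variable i.
Step 2: After the loop, i = 4 (final value).
Step 3: callbacks[2]() looks up i at call time and finds 4. This is the late binding gotcha. result = 4

The answer is 4.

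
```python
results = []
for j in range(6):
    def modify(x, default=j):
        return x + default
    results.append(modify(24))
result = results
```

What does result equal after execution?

Step 1: Default argument default=j is evaluated at function definition time.
Step 2: Each iteration creates modify with default = current j value.
Step 3: modify(24) returns 24 + default. results = [24, 25, 26, 27, 28, 29]

The answer is [24, 25, 26, 27, 28, 29].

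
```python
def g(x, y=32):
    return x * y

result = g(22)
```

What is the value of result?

Step 1: g(22) uses default y = 32.
Step 2: Returns 22 * 32 = 704.
Step 3: result = 704

The answer is 704.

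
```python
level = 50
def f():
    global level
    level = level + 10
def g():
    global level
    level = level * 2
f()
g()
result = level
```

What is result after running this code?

Step 1: level = 50.
Step 2: f() adds 10: level = 50 + 10 = 60.
Step 3: g() doubles: level = 60 * 2 = 120.
Step 4: result = 120

The answer is 120.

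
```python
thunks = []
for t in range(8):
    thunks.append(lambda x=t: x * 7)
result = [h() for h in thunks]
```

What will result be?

Step 1: Default arg x=t captures t at each iteration.
Step 2: thunks[k] has x defaulting to k, returns k * 7.
Step 3: result = [0, 7, 14, 21, 28, 35, 42, 49]

The answer is [0, 7, 14, 21, 28, 35, 42, 49].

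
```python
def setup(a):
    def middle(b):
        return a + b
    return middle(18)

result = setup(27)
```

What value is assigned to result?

Step 1: setup(27) passes a = 27.
Step 2: middle(18) has b = 18, reads a = 27 from enclosing.
Step 3: result = 27 + 18 = 45

The answer is 45.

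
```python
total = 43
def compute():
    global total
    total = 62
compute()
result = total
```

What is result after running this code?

Step 1: total = 43 globally.
Step 2: compute() declares global total and sets it to 62.
Step 3: After compute(), global total = 62. result = 62

The answer is 62.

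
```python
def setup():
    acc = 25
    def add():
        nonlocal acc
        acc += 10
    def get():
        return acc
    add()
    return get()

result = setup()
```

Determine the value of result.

Step 1: acc = 25. add() modifies it via nonlocal, get() reads it.
Step 2: add() makes acc = 25 + 10 = 35.
Step 3: get() returns 35. result = 35

The answer is 35.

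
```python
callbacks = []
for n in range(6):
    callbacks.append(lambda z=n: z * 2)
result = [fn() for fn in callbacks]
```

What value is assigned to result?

Step 1: Default arg z=n captures n at each iteration.
Step 2: callbacks[k] has z defaulting to k, returns k * 2.
Step 3: result = [0, 2, 4, 6, 8, 10]

The answer is [0, 2, 4, 6, 8, 10].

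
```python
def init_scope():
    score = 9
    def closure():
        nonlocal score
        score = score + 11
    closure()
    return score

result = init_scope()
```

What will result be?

Step 1: init_scope() sets score = 9.
Step 2: closure() uses nonlocal to modify score in init_scope's scope: score = 9 + 11 = 20.
Step 3: init_scope() returns the modified score = 20

The answer is 20.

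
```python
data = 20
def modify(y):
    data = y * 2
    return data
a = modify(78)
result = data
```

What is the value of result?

Step 1: Global data = 20.
Step 2: modify(78) creates local data = 78 * 2 = 156.
Step 3: Global data unchanged because no global keyword. result = 20

The answer is 20.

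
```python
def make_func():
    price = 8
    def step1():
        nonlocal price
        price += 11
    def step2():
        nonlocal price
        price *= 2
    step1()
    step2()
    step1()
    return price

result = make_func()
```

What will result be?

Step 1: price = 8.
Step 2: step1(): price = 8 + 11 = 19.
Step 3: step2(): price = 19 * 2 = 38.
Step 4: step1(): price = 38 + 11 = 49. result = 49

The answer is 49.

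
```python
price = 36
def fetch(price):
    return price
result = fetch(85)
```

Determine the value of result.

Step 1: Global price = 36.
Step 2: fetch(85) takes parameter price = 85, which shadows the global.
Step 3: result = 85

The answer is 85.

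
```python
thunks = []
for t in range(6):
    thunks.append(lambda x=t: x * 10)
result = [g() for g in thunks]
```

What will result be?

Step 1: Default arg x=t captures t at each iteration.
Step 2: thunks[k] has x defaulting to k, returns k * 10.
Step 3: result = [0, 10, 20, 30, 40, 50]

The answer is [0, 10, 20, 30, 40, 50].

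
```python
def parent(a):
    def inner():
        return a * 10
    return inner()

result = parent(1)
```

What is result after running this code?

Step 1: parent(1) binds parameter a = 1.
Step 2: inner() accesses a = 1 from enclosing scope.
Step 3: result = 1 * 10 = 10

The answer is 10.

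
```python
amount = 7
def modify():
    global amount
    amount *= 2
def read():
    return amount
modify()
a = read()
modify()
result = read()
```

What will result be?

Step 1: amount = 7.
Step 2: First modify(): amount = 7 * 2 = 14.
Step 3: Second modify(): amount = 14 * 2 = 28.
Step 4: read() returns 28

The answer is 28.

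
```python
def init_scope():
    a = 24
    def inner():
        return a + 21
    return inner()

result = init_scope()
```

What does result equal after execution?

Step 1: init_scope() defines a = 24.
Step 2: inner() reads a = 24 from enclosing scope, returns 24 + 21 = 45.
Step 3: result = 45

The answer is 45.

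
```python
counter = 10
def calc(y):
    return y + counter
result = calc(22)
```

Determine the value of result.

Step 1: counter = 10 is defined globally.
Step 2: calc(22) uses parameter y = 22 and looks up counter from global scope = 10.
Step 3: result = 22 + 10 = 32

The answer is 32.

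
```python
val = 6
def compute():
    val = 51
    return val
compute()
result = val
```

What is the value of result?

Step 1: Global val = 6.
Step 2: compute() creates local val = 51 (shadow, not modification).
Step 3: After compute() returns, global val is unchanged. result = 6

The answer is 6.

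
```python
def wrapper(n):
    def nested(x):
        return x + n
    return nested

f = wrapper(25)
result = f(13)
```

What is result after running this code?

Step 1: wrapper(25) creates a closure that captures n = 25.
Step 2: f(13) calls the closure with x = 13, returning 13 + 25 = 38.
Step 3: result = 38

The answer is 38.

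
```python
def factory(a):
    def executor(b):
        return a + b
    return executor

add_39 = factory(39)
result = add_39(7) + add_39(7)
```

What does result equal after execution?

Step 1: add_39 captures a = 39.
Step 2: add_39(7) = 39 + 7 = 46, called twice.
Step 3: result = 46 + 46 = 92

The answer is 92.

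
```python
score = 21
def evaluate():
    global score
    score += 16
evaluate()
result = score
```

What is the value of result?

Step 1: score = 21 globally.
Step 2: evaluate() modifies global score: score += 16 = 37.
Step 3: result = 37

The answer is 37.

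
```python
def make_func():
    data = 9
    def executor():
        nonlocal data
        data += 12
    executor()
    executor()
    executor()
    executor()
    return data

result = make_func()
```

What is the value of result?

Step 1: data starts at 9.
Step 2: executor() is called 4 times, each adding 12.
Step 3: data = 9 + 12 * 4 = 57

The answer is 57.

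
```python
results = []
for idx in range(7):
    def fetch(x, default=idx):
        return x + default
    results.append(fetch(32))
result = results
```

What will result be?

Step 1: Default argument default=idx is evaluated at function definition time.
Step 2: Each iteration creates fetch with default = current idx value.
Step 3: fetch(32) returns 32 + default. results = [32, 33, 34, 35, 36, 37, 38]

The answer is [32, 33, 34, 35, 36, 37, 38].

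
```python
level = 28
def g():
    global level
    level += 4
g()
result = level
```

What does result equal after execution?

Step 1: level = 28 globally.
Step 2: g() modifies global level: level += 4 = 32.
Step 3: result = 32

The answer is 32.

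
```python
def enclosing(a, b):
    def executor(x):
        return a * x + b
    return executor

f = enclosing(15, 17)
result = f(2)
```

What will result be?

Step 1: enclosing(15, 17) captures a = 15, b = 17.
Step 2: f(2) computes 15 * 2 + 17 = 47.
Step 3: result = 47

The answer is 47.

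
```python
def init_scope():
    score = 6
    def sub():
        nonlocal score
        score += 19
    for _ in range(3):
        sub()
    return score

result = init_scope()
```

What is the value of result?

Step 1: score = 6.
Step 2: sub() is called 3 times in a loop, each adding 19 via nonlocal.
Step 3: score = 6 + 19 * 3 = 63

The answer is 63.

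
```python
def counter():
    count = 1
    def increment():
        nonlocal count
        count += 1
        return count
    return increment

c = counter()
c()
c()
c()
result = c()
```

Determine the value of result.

Step 1: counter() creates closure with count = 1.
Step 2: Each c() call increments count via nonlocal. After 4 calls: 1 + 4 = 5.
Step 3: result = 5

The answer is 5.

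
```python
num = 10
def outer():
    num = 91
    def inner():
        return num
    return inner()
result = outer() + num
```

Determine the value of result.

Step 1: Global num = 10. outer() shadows with num = 91.
Step 2: inner() returns enclosing num = 91. outer() = 91.
Step 3: result = 91 + global num (10) = 101

The answer is 101.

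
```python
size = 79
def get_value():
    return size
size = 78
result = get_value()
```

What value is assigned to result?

Step 1: size is first set to 79, then reassigned to 78.
Step 2: get_value() is called after the reassignment, so it looks up the current global size = 78.
Step 3: result = 78

The answer is 78.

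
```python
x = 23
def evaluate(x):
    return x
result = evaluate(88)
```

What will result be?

Step 1: Global x = 23.
Step 2: evaluate(88) takes parameter x = 88, which shadows the global.
Step 3: result = 88

The answer is 88.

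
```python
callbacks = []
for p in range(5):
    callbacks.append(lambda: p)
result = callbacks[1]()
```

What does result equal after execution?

Step 1: The loop creates 5 lambdas, all referencing the same variable p.
Step 2: After the loop, p = 4 (final value).
Step 3: callbacks[1]() looks up p at call time and finds 4. This is the late binding gotcha. result = 4

The answer is 4.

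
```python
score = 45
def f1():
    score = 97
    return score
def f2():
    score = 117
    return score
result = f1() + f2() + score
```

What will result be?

Step 1: Each function shadows global score with its own local.
Step 2: f1() returns 97, f2() returns 117.
Step 3: Global score = 45 is unchanged. result = 97 + 117 + 45 = 259

The answer is 259.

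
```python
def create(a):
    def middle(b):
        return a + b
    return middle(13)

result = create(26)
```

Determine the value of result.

Step 1: create(26) passes a = 26.
Step 2: middle(13) has b = 13, reads a = 26 from enclosing.
Step 3: result = 26 + 13 = 39

The answer is 39.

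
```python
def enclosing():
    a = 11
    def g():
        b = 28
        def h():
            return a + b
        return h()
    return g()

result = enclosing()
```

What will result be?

Step 1: enclosing() defines a = 11. g() defines b = 28.
Step 2: h() accesses both from enclosing scopes: a = 11, b = 28.
Step 3: result = 11 + 28 = 39

The answer is 39.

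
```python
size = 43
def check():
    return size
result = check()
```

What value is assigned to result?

Step 1: size = 43 is defined in the global scope.
Step 2: check() looks up size. No local size exists, so Python checks the global scope via LEGB rule and finds size = 43.
Step 3: result = 43

The answer is 43.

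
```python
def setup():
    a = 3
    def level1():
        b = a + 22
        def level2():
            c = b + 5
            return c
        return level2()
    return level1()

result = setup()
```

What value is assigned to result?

Step 1: a = 3. b = a + 22 = 25.
Step 2: c = b + 5 = 25 + 5 = 30.
Step 3: result = 30

The answer is 30.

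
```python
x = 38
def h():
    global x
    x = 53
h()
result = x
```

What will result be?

Step 1: x = 38 globally.
Step 2: h() declares global x and sets it to 53.
Step 3: After h(), global x = 53. result = 53

The answer is 53.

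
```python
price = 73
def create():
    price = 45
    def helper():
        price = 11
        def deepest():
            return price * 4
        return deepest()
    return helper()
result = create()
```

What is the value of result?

Step 1: deepest() looks up price through LEGB: not local, finds price = 11 in enclosing helper().
Step 2: Returns 11 * 4 = 44.
Step 3: result = 44

The answer is 44.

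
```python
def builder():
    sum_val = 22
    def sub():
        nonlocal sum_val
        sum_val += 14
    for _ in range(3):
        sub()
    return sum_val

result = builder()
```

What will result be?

Step 1: sum_val = 22.
Step 2: sub() is called 3 times in a loop, each adding 14 via nonlocal.
Step 3: sum_val = 22 + 14 * 3 = 64

The answer is 64.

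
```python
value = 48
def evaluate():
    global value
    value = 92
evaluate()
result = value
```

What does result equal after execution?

Step 1: value = 48 globally.
Step 2: evaluate() declares global value and sets it to 92.
Step 3: After evaluate(), global value = 92. result = 92

The answer is 92.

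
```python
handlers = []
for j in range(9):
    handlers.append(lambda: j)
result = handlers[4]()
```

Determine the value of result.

Step 1: The loop creates 9 lambdas, all referencing the same variable j.
Step 2: After the loop, j = 8 (final value).
Step 3: handlers[4]() looks up j at call time and finds 8. This is the late binding gotcha. result = 8

The answer is 8.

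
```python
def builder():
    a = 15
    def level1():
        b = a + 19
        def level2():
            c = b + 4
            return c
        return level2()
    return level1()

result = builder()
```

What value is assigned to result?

Step 1: a = 15. b = a + 19 = 34.
Step 2: c = b + 4 = 34 + 4 = 38.
Step 3: result = 38

The answer is 38.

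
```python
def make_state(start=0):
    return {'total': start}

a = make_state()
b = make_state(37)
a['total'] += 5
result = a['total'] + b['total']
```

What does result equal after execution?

Step 1: make_state() returns a new dict each call (immutable default 0).
Step 2: a = {'total': 0}, b = {'total': 37}.
Step 3: a['total'] += 5 = 5. result = 5 + 37 = 42

The answer is 42.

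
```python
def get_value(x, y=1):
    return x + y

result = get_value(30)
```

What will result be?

Step 1: get_value(30) uses default y = 1.
Step 2: Returns 30 + 1 = 31.
Step 3: result = 31

The answer is 31.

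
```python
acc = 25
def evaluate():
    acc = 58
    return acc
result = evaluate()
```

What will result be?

Step 1: Global acc = 25.
Step 2: evaluate() creates local acc = 58, shadowing the global.
Step 3: Returns local acc = 58. result = 58

The answer is 58.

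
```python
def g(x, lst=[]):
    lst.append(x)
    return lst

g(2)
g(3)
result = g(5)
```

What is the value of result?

Step 1: Mutable default argument gotcha! The list [] is created once.
Step 2: Each call appends to the SAME list: [2], [2, 3], [2, 3, 5].
Step 3: result = [2, 3, 5]

The answer is [2, 3, 5].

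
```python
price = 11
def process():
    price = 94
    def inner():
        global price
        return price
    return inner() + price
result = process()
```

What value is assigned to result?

Step 1: Global price = 11. process() shadows with local price = 94.
Step 2: inner() uses global keyword, so inner() returns global price = 11.
Step 3: process() returns 11 + 94 = 105

The answer is 105.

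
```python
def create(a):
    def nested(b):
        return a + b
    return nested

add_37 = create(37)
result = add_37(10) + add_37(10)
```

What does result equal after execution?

Step 1: add_37 captures a = 37.
Step 2: add_37(10) = 37 + 10 = 47, called twice.
Step 3: result = 47 + 47 = 94

The answer is 94.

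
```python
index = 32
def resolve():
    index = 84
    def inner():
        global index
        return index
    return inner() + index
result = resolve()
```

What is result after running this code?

Step 1: Global index = 32. resolve() shadows with local index = 84.
Step 2: inner() uses global keyword, so inner() returns global index = 32.
Step 3: resolve() returns 32 + 84 = 116

The answer is 116.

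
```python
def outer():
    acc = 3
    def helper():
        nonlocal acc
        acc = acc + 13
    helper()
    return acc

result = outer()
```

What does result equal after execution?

Step 1: outer() sets acc = 3.
Step 2: helper() uses nonlocal to modify acc in outer's scope: acc = 3 + 13 = 16.
Step 3: outer() returns the modified acc = 16

The answer is 16.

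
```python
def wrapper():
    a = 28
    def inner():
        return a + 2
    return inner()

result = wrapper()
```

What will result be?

Step 1: wrapper() defines a = 28.
Step 2: inner() reads a = 28 from enclosing scope, returns 28 + 2 = 30.
Step 3: result = 30

The answer is 30.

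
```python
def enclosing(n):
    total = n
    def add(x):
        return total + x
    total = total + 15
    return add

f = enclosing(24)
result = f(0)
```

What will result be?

Step 1: enclosing(24) sets total = 24, then total = 24 + 15 = 39.
Step 2: Closures capture by reference, so add sees total = 39.
Step 3: f(0) returns 39 + 0 = 39

The answer is 39.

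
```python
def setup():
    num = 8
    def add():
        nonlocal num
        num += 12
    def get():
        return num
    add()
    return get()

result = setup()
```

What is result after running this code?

Step 1: num = 8. add() modifies it via nonlocal, get() reads it.
Step 2: add() makes num = 8 + 12 = 20.
Step 3: get() returns 20. result = 20

The answer is 20.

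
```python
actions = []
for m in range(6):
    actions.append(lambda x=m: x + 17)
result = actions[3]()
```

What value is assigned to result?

Step 1: Default argument x=m captures m's value at definition time.
Step 2: actions[3] was defined when m = 3, so x defaults to 3.
Step 3: result = 3 + 17 = 20 (default arg fixes the late binding issue)

The answer is 20.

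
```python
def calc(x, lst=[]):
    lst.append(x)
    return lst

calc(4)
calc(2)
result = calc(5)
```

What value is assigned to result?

Step 1: Mutable default argument gotcha! The list [] is created once.
Step 2: Each call appends to the SAME list: [4], [4, 2], [4, 2, 5].
Step 3: result = [4, 2, 5]

The answer is [4, 2, 5].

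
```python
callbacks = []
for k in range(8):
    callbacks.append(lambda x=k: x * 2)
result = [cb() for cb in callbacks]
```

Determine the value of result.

Step 1: Default arg x=k captures k at each iteration.
Step 2: callbacks[k] has x defaulting to k, returns k * 2.
Step 3: result = [0, 2, 4, 6, 8, 10, 12, 14]

The answer is [0, 2, 4, 6, 8, 10, 12, 14].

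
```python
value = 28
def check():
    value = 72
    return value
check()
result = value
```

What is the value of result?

Step 1: Global value = 28.
Step 2: check() creates local value = 72 (shadow, not modification).
Step 3: After check() returns, global value is unchanged. result = 28

The answer is 28.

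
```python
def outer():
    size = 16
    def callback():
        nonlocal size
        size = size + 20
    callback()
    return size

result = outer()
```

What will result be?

Step 1: outer() sets size = 16.
Step 2: callback() uses nonlocal to modify size in outer's scope: size = 16 + 20 = 36.
Step 3: outer() returns the modified size = 36

The answer is 36.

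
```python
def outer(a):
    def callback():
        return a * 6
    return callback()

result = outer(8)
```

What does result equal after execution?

Step 1: outer(8) binds parameter a = 8.
Step 2: callback() accesses a = 8 from enclosing scope.
Step 3: result = 8 * 6 = 48

The answer is 48.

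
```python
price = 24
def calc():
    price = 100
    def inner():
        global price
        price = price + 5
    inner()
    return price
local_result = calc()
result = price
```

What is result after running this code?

Step 1: Global price = 24. calc() creates local price = 100.
Step 2: inner() declares global price and adds 5: global price = 24 + 5 = 29.
Step 3: calc() returns its local price = 100 (unaffected by inner).
Step 4: result = global price = 29

The answer is 29.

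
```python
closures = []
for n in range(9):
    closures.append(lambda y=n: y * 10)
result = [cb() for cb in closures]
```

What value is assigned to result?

Step 1: Default arg y=n captures n at each iteration.
Step 2: closures[k] has y defaulting to k, returns k * 10.
Step 3: result = [0, 10, 20, 30, 40, 50, 60, 70, 80]

The answer is [0, 10, 20, 30, 40, 50, 60, 70, 80].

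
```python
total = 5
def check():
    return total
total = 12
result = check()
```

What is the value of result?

Step 1: total is first set to 5, then reassigned to 12.
Step 2: check() is called after the reassignment, so it looks up the current global total = 12.
Step 3: result = 12

The answer is 12.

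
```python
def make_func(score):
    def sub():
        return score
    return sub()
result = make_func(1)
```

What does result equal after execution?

Step 1: make_func(1) binds parameter score = 1.
Step 2: sub() looks up score in enclosing scope and finds the parameter score = 1.
Step 3: result = 1

The answer is 1.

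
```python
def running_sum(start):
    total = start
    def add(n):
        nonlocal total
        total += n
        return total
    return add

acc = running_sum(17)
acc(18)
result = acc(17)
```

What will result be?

Step 1: running_sum(17) creates closure with total = 17.
Step 2: First acc(18): total = 17 + 18 = 35.
Step 3: Second acc(17): total = 35 + 17 = 52. result = 52

The answer is 52.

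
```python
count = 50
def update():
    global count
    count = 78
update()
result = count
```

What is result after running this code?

Step 1: count = 50 globally.
Step 2: update() declares global count and sets it to 78.
Step 3: After update(), global count = 78. result = 78

The answer is 78.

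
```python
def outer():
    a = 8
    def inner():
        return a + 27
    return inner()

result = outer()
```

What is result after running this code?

Step 1: outer() defines a = 8.
Step 2: inner() reads a = 8 from enclosing scope, returns 8 + 27 = 35.
Step 3: result = 35

The answer is 35.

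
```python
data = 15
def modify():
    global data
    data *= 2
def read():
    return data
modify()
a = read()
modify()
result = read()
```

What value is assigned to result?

Step 1: data = 15.
Step 2: First modify(): data = 15 * 2 = 30.
Step 3: Second modify(): data = 30 * 2 = 60.
Step 4: read() returns 60

The answer is 60.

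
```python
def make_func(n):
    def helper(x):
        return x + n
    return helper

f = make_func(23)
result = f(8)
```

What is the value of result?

Step 1: make_func(23) creates a closure that captures n = 23.
Step 2: f(8) calls the closure with x = 8, returning 8 + 23 = 31.
Step 3: result = 31

The answer is 31.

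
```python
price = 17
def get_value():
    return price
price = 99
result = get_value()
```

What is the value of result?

Step 1: price is first set to 17, then reassigned to 99.
Step 2: get_value() is called after the reassignment, so it looks up the current global price = 99.
Step 3: result = 99

The answer is 99.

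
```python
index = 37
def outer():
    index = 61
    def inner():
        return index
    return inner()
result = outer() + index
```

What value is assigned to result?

Step 1: Global index = 37. outer() shadows with index = 61.
Step 2: inner() returns enclosing index = 61. outer() = 61.
Step 3: result = 61 + global index (37) = 98

The answer is 98.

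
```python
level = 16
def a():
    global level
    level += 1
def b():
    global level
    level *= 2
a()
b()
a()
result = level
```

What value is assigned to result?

Step 1: level = 16.
Step 2: a(): level = 16 + 1 = 17.
Step 3: b(): level = 17 * 2 = 34.
Step 4: a(): level = 34 + 1 = 35

The answer is 35.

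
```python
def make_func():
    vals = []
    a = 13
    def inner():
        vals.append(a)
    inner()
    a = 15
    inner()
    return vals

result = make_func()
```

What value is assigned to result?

Step 1: a = 13. inner() appends current a to vals.
Step 2: First inner(): appends 13. Then a = 15.
Step 3: Second inner(): appends 15 (closure sees updated a). result = [13, 15]

The answer is [13, 15].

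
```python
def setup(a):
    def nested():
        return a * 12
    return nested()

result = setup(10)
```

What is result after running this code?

Step 1: setup(10) binds parameter a = 10.
Step 2: nested() accesses a = 10 from enclosing scope.
Step 3: result = 10 * 12 = 120

The answer is 120.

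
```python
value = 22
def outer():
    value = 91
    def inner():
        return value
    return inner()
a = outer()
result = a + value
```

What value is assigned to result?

Step 1: outer() has local value = 91. inner() reads from enclosing.
Step 2: outer() returns 91. Global value = 22 unchanged.
Step 3: result = 91 + 22 = 113

The answer is 113.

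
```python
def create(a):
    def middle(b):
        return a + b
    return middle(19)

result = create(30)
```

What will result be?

Step 1: create(30) passes a = 30.
Step 2: middle(19) has b = 19, reads a = 30 from enclosing.
Step 3: result = 30 + 19 = 49

The answer is 49.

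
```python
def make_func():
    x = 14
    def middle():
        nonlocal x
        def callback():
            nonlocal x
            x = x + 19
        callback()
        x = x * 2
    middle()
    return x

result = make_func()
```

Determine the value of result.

Step 1: x = 14.
Step 2: callback() adds 19: x = 14 + 19 = 33.
Step 3: middle() doubles: x = 33 * 2 = 66.
Step 4: result = 66

The answer is 66.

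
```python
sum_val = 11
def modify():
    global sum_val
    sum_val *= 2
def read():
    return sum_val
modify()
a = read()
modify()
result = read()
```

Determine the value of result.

Step 1: sum_val = 11.
Step 2: First modify(): sum_val = 11 * 2 = 22.
Step 3: Second modify(): sum_val = 22 * 2 = 44.
Step 4: read() returns 44

The answer is 44.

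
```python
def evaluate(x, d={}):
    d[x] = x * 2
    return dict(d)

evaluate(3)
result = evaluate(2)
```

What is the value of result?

Step 1: Mutable default dict is shared across calls.
Step 2: First call adds 3: 6. Second call adds 2: 4.
Step 3: result = {3: 6, 2: 4}

The answer is {3: 6, 2: 4}.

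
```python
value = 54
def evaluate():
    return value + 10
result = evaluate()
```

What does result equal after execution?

Step 1: value = 54 is defined globally.
Step 2: evaluate() looks up value from global scope = 54, then computes 54 + 10 = 64.
Step 3: result = 64

The answer is 64.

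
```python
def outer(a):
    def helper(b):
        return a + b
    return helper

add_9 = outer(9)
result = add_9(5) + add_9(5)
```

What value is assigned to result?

Step 1: add_9 captures a = 9.
Step 2: add_9(5) = 9 + 5 = 14, called twice.
Step 3: result = 14 + 14 = 28

The answer is 28.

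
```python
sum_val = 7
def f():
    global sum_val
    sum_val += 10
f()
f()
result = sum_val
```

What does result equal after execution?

Step 1: sum_val = 7.
Step 2: First f(): sum_val = 7 + 10 = 17.
Step 3: Second f(): sum_val = 17 + 10 = 27. result = 27

The answer is 27.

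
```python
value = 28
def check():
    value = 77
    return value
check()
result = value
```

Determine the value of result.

Step 1: Global value = 28.
Step 2: check() creates local value = 77 (shadow, not modification).
Step 3: After check() returns, global value is unchanged. result = 28

The answer is 28.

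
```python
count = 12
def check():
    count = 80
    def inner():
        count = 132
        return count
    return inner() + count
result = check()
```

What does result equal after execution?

Step 1: check() has local count = 80. inner() has local count = 132.
Step 2: inner() returns its local count = 132.
Step 3: check() returns 132 + its own count (80) = 212

The answer is 212.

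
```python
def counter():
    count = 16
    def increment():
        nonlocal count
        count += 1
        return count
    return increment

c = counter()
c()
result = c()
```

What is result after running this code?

Step 1: counter() creates closure with count = 16.
Step 2: Each c() call increments count via nonlocal. After 2 calls: 16 + 2 = 18.
Step 3: result = 18

The answer is 18.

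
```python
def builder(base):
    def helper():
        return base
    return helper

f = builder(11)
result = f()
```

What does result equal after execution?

Step 1: builder(11) creates closure capturing base = 11.
Step 2: f() returns the captured base = 11.
Step 3: result = 11

The answer is 11.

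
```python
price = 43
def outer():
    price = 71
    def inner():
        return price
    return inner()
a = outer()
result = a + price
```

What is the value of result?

Step 1: outer() has local price = 71. inner() reads from enclosing.
Step 2: outer() returns 71. Global price = 43 unchanged.
Step 3: result = 71 + 43 = 114

The answer is 114.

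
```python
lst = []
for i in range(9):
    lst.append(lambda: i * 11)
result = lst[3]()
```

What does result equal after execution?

Step 1: All lambdas reference the same variable i (late binding).
Step 2: After the loop, i = 8. Every lambda returns i * 11.
Step 3: lst[3]() = 8 * 11 = 88

The answer is 88.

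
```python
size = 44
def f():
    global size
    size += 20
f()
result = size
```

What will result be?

Step 1: size = 44 globally.
Step 2: f() modifies global size: size += 20 = 64.
Step 3: result = 64

The answer is 64.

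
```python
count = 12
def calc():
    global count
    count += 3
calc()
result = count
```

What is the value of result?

Step 1: count = 12 globally.
Step 2: calc() modifies global count: count += 3 = 15.
Step 3: result = 15

The answer is 15.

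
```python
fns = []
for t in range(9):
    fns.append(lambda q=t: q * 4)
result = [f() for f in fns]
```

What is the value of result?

Step 1: Default arg q=t captures t at each iteration.
Step 2: fns[k] has q defaulting to k, returns k * 4.
Step 3: result = [0, 4, 8, 12, 16, 20, 24, 28, 32]

The answer is [0, 4, 8, 12, 16, 20, 24, 28, 32].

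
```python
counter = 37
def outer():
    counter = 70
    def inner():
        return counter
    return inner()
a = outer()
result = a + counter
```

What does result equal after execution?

Step 1: outer() has local counter = 70. inner() reads from enclosing.
Step 2: outer() returns 70. Global counter = 37 unchanged.
Step 3: result = 70 + 37 = 107

The answer is 107.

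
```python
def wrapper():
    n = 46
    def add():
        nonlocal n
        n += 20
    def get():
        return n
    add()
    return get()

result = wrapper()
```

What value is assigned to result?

Step 1: n = 46. add() modifies it via nonlocal, get() reads it.
Step 2: add() makes n = 46 + 20 = 66.
Step 3: get() returns 66. result = 66

The answer is 66.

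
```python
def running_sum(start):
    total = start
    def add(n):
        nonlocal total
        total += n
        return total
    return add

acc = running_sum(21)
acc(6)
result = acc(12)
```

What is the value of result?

Step 1: running_sum(21) creates closure with total = 21.
Step 2: First acc(6): total = 21 + 6 = 27.
Step 3: Second acc(12): total = 27 + 12 = 39. result = 39

The answer is 39.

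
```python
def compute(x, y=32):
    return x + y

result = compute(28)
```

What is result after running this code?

Step 1: compute(28) uses default y = 32.
Step 2: Returns 28 + 32 = 60.
Step 3: result = 60

The answer is 60.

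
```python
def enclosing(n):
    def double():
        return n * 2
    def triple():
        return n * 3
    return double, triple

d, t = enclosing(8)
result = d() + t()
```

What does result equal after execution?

Step 1: Both closures capture the same n = 8.
Step 2: d() = 8 * 2 = 16, t() = 8 * 3 = 24.
Step 3: result = 16 + 24 = 40

The answer is 40.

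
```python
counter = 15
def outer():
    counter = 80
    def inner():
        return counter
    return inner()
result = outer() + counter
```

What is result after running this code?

Step 1: Global counter = 15. outer() shadows with counter = 80.
Step 2: inner() returns enclosing counter = 80. outer() = 80.
Step 3: result = 80 + global counter (15) = 95

The answer is 95.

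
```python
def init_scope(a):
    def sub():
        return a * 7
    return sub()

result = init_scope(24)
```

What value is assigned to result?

Step 1: init_scope(24) binds parameter a = 24.
Step 2: sub() accesses a = 24 from enclosing scope.
Step 3: result = 24 * 7 = 168

The answer is 168.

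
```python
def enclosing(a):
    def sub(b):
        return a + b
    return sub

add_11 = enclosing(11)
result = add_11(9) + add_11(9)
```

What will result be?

Step 1: add_11 captures a = 11.
Step 2: add_11(9) = 11 + 9 = 20, called twice.
Step 3: result = 20 + 20 = 40

The answer is 40.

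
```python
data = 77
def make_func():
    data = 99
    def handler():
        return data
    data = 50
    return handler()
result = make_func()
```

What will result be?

Step 1: make_func() sets data = 99, then later data = 50.
Step 2: handler() is called after data is reassigned to 50. Closures capture variables by reference, not by value.
Step 3: result = 50

The answer is 50.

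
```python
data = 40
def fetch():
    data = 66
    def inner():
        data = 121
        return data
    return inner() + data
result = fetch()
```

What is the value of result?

Step 1: fetch() has local data = 66. inner() has local data = 121.
Step 2: inner() returns its local data = 121.
Step 3: fetch() returns 121 + its own data (66) = 187

The answer is 187.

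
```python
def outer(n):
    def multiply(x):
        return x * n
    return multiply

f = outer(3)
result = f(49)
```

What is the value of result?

Step 1: outer(3) returns multiply closure with n = 3.
Step 2: f(49) computes 49 * 3 = 147.
Step 3: result = 147

The answer is 147.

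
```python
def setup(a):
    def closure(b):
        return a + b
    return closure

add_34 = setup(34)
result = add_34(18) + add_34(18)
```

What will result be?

Step 1: add_34 captures a = 34.
Step 2: add_34(18) = 34 + 18 = 52, called twice.
Step 3: result = 52 + 52 = 104

The answer is 104.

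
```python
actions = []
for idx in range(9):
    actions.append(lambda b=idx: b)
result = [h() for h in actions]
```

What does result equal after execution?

Step 1: Default arg b=idx captures idx at each iteration.
Step 2: Each lambda has its own default: 0, 1, ..., 8.
Step 3: result = [0, 1, 2, 3, 4, 5, 6, 7, 8]

The answer is [0, 1, 2, 3, 4, 5, 6, 7, 8].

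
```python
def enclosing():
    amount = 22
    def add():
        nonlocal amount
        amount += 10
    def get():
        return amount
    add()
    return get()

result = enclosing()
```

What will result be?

Step 1: amount = 22. add() modifies it via nonlocal, get() reads it.
Step 2: add() makes amount = 22 + 10 = 32.
Step 3: get() returns 32. result = 32

The answer is 32.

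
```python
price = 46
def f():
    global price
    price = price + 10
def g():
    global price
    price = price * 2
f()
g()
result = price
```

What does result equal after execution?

Step 1: price = 46.
Step 2: f() adds 10: price = 46 + 10 = 56.
Step 3: g() doubles: price = 56 * 2 = 112.
Step 4: result = 112

The answer is 112.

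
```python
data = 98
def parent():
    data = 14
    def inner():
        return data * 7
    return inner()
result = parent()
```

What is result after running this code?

Step 1: parent() shadows global data with data = 14.
Step 2: inner() finds data = 14 in enclosing scope, computes 14 * 7 = 98.
Step 3: result = 98

The answer is 98.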